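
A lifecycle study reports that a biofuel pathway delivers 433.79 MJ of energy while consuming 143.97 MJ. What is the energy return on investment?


EROI = E_out / E_in
= 433.79 / 143.97
= 3.0131

3.0131


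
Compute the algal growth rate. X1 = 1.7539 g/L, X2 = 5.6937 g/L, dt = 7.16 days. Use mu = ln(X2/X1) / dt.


mu = ln(X2/X1) / dt
= ln(5.6937/1.7539) / 7.16
= 0.1645 per day

0.1645 per day


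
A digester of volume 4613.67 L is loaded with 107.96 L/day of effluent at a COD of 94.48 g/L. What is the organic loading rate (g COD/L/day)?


OLR = Q * S / V
= 107.96 * 94.48 / 4613.67
= 2.2108 g/L/day

2.2108 g/L/day


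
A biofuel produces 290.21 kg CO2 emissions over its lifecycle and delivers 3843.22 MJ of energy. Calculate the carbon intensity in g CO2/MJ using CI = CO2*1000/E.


CI = CO2 * 1000 / E
= 290.21 * 1000 / 3843.22
= 75.5122 g CO2/MJ

75.5122 g CO2/MJ


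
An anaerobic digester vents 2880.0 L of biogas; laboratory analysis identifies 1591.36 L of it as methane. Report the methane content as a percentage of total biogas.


CH4% = V_CH4 / V_total * 100
= 1591.36 / 2880.0 * 100
= 55.2556%

55.2556%


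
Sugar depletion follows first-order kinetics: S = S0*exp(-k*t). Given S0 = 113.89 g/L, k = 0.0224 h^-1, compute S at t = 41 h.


S = S0 * exp(-k * t)
S = 113.89 * exp(-0.0224 * 41)
S = 45.4600 g/L

45.4600 g/L


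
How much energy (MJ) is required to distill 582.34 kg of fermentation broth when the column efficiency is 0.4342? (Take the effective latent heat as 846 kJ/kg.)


E = m * 846 / (eta * 1000)
= 582.34 * 846 / (0.4342 * 1000)
= 1134.6376 MJ

1134.6376 MJ


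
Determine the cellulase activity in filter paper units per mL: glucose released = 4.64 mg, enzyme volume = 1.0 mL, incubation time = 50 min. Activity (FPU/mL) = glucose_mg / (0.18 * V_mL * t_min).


Activity = glucose_mg / (0.18 mg/umol * V_mL * t_min)
= 4.64 / (0.18 * 1.0 * 50)
= 0.5156 FPU/mL

0.5156 FPU/mL


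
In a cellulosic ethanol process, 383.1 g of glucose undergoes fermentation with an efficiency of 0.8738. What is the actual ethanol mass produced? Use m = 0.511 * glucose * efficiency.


Actual ethanol: m = 0.511 * 383.1 * 0.8738
m = 171.0587 g

171.0587 g


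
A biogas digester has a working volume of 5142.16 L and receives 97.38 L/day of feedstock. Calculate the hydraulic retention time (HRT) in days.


HRT = V / Q
= 5142.16 / 97.38
= 52.8051 days

52.8051 days


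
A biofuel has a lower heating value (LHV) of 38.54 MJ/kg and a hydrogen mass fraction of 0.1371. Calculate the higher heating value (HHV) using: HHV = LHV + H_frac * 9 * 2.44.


HHV = LHV + H_frac * 9 * 2.44
= 38.54 + 0.1371 * 9 * 2.44
= 41.5507 MJ/kg

41.5507 MJ/kg


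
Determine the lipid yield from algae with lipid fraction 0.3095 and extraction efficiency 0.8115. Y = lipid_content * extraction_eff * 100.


Y = lipid_content * extraction_eff * 100
= 0.3095 * 0.8115 * 100
= 25.1159%

25.1159%


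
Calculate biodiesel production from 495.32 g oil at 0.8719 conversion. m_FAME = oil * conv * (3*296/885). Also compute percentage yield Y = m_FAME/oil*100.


m_FAME = oil * conv * (3 * 296 / 885) = oil * conv * (888/885)
= 495.32 * 0.8719 * 888 / 885
= 433.3335 g
Y = m_FAME / oil * 100 = conv * (888/885) * 100
= 0.8719 * 888 / 885 * 100
= 87.49%

433.3335 g FAME; Y = 87.49%


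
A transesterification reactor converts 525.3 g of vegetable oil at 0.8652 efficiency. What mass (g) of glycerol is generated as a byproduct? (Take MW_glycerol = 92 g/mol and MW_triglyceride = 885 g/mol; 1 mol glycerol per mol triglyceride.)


glycerol = oil * conv * (92/885)
= 525.3 * 0.8652 * 92 / 885
= 47.2464 g

47.2464 g


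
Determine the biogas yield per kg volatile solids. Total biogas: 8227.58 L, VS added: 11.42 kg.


Y = V / VS
= 8227.58 / 11.42
= 720.4536 L/kg VS

720.4536 L/kg VS


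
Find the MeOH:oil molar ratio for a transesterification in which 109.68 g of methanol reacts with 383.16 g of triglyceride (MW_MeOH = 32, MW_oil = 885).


Molar ratio = n_MeOH / n_oil = (MeOH/32) / (oil/885) = (MeOH * 885) / (32 * oil)
= (109.68 * 885) / (32 * 383.16)
= 7.9166

7.9166


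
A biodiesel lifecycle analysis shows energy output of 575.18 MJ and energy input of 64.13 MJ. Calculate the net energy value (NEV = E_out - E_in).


NEV = E_out - E_in
= 575.18 - 64.13
= 511.0500 MJ

511.0500 MJ


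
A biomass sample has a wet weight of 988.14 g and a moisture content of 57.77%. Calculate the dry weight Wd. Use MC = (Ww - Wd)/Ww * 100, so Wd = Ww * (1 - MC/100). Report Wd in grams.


Wd = Ww * (1 - MC/100)
= 988.14 * (1 - 57.77/100)
= 417.2915 g

417.2915 g


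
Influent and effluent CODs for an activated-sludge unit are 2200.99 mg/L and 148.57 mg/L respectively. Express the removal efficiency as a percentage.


eta = (COD_in - COD_out) / COD_in * 100
= (2200.99 - 148.57) / 2200.99 * 100
= 93.2499%

93.2499%


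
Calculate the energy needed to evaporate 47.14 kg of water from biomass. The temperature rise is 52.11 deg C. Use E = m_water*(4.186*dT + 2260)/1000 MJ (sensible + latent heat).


E = m_water * (4.186 * dT + 2260) / 1000
= 47.14 * (4.186 * 52.11 + 2260) / 1000
= 116.8192 MJ

116.8192 MJ


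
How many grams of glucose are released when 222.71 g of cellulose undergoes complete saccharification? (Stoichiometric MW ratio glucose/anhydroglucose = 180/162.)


glucose = cellulose * 180/162
= 222.71 * 180/162
= 247.4556 g

247.4556 g


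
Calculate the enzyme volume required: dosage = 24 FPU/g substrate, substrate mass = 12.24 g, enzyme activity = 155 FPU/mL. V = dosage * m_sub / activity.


V = dosage * m_sub / activity
V = 24 * 12.24 / 155
V = 1.8952 mL

1.8952 mL


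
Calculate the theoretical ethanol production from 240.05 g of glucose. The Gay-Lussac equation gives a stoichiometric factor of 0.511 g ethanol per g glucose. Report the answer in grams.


Theoretical ethanol yield: m_EtOH = 0.511 * m_glucose
m_EtOH = 0.511 * 240.05 = 122.6656 g

122.6656 g


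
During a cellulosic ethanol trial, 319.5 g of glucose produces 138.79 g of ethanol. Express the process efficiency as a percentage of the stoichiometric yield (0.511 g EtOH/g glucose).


Fermentation efficiency = (actual / (0.511 * glucose)) * 100
= (138.79 / (0.511 * 319.5)) * 100
= 85.0093%

85.0093%


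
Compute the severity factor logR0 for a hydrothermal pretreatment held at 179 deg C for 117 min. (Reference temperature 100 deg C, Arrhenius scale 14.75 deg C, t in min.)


logR0 = log10(t * exp((T - 100) / 14.75))
= log10(117 * exp((179 - 100) / 14.75))
= 4.3942

4.3942


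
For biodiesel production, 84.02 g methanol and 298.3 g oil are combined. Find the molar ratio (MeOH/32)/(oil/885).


Molar ratio = n_MeOH / n_oil = (MeOH/32) / (oil/885) = (MeOH * 885) / (32 * oil)
= (84.02 * 885) / (32 * 298.3)
= 7.7897

7.7897


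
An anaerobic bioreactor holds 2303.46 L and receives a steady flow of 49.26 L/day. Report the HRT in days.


HRT = V / Q
= 2303.46 / 49.26
= 46.7613 days

46.7613 days


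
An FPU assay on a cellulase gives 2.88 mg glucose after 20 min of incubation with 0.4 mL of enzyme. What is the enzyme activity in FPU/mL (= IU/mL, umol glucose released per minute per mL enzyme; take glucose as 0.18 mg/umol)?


Activity = glucose_mg / (0.18 mg/umol * V_mL * t_min)
= 2.88 / (0.18 * 0.4 * 20)
= 2.0000 FPU/mL

2.0000 FPU/mL


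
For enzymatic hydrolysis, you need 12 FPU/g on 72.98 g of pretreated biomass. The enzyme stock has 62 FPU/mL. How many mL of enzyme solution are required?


V = dosage * m_sub / activity
V = 12 * 72.98 / 62
V = 14.1252 mL

14.1252 mL


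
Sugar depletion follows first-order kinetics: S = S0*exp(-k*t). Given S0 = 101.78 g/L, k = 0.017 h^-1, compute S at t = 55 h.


S = S0 * exp(-k * t)
S = 101.78 * exp(-0.017 * 55)
S = 39.9574 g/L

39.9574 g/L


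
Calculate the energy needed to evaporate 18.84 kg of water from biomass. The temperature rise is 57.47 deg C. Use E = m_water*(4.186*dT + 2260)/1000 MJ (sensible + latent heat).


E = m_water * (4.186 * dT + 2260) / 1000
= 18.84 * (4.186 * 57.47 + 2260) / 1000
= 47.1107 MJ

47.1107 MJ


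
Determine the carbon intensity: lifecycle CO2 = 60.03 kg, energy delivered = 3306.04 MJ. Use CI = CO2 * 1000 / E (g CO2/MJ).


CI = CO2 * 1000 / E
= 60.03 * 1000 / 3306.04
= 18.1577 g CO2/MJ

18.1577 g CO2/MJ


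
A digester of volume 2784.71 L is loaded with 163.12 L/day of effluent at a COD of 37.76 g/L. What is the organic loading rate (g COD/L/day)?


OLR = Q * S / V
= 163.12 * 37.76 / 2784.71
= 2.2119 g/L/day

2.2119 g/L/day


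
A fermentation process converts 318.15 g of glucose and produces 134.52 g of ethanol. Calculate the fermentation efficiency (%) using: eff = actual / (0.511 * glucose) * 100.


Fermentation efficiency = (actual / (0.511 * glucose)) * 100
= (134.52 / (0.511 * 318.15)) * 100
= 82.7435%

82.7435%


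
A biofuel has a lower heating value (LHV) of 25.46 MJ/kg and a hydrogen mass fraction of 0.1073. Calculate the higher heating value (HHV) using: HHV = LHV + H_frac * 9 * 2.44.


HHV = LHV + H_frac * 9 * 2.44
= 25.46 + 0.1073 * 9 * 2.44
= 27.8163 MJ/kg

27.8163 MJ/kg


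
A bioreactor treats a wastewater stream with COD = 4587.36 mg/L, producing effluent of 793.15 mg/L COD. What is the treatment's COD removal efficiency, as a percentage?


eta = (COD_in - COD_out) / COD_in * 100
= (4587.36 - 793.15) / 4587.36 * 100
= 82.7101%

82.7101%


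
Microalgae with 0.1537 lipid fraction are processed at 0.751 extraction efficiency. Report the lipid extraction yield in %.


Y = lipid_content * extraction_eff * 100
= 0.1537 * 0.751 * 100
= 11.5429%

11.5429%


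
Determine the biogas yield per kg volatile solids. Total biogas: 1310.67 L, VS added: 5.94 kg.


Y = V / VS
= 1310.67 / 5.94
= 220.6515 L/kg VS

220.6515 L/kg VS


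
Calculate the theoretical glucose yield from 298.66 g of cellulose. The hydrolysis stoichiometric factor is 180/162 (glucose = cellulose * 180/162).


glucose = cellulose * 180/162
= 298.66 * 180/162
= 331.8444 g

331.8444 g


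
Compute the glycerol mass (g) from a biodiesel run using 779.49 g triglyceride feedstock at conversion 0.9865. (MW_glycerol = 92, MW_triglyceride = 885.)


glycerol = oil * conv * (92/885)
= 779.49 * 0.9865 * 92 / 885
= 79.9378 g

79.9378 g


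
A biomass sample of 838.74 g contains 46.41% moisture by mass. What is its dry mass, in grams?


Wd = Ww * (1 - MC/100)
= 838.74 * (1 - 46.41/100)
= 449.4808 g

449.4808 g


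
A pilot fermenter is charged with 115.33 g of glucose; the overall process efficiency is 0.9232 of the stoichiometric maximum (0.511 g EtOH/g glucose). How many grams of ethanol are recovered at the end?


Actual ethanol: m = 0.511 * 115.33 * 0.9232
m = 54.4075 g

54.4075 g


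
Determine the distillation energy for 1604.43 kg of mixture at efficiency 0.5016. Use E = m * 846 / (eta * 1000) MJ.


E = m * 846 / (eta * 1000)
= 1604.43 * 846 / (0.5016 * 1000)
= 2706.0362 MJ

2706.0362 MJ


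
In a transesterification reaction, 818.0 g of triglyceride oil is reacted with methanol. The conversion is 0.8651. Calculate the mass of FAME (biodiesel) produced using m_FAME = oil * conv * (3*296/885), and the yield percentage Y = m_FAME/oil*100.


m_FAME = oil * conv * (3 * 296 / 885) = oil * conv * (888/885)
= 818.0 * 0.8651 * 888 / 885
= 710.0506 g
Y = m_FAME / oil * 100 = conv * (888/885) * 100
= 0.8651 * 888 / 885 * 100
= 86.80%

710.0506 g FAME; Y = 86.80%


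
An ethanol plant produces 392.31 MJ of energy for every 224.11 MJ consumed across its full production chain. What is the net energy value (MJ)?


NEV = E_out - E_in
= 392.31 - 224.11
= 168.2000 MJ

168.2000 MJ


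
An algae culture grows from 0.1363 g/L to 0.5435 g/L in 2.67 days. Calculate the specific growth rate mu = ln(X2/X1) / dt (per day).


mu = ln(X2/X1) / dt
= ln(0.5435/0.1363) / 2.67
= 0.5180 per day

0.5180 per day


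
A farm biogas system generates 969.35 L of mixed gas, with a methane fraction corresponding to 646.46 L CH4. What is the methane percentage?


CH4% = V_CH4 / V_total * 100
= 646.46 / 969.35 * 100
= 66.6901%

66.6901%


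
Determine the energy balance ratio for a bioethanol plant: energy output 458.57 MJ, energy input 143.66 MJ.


EROI = E_out / E_in
= 458.57 / 143.66
= 3.1921

3.1921


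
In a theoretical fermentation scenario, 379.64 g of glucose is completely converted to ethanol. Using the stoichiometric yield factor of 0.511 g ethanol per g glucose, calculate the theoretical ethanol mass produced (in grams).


Theoretical ethanol yield: m_EtOH = 0.511 * m_glucose
m_EtOH = 0.511 * 379.64 = 193.9960 g

193.9960 g


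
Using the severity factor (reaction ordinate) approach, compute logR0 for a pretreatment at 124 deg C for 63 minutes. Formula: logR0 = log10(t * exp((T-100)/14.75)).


logR0 = log10(t * exp((T - 100) / 14.75))
= log10(63 * exp((124 - 100) / 14.75))
= 2.5060

2.5060


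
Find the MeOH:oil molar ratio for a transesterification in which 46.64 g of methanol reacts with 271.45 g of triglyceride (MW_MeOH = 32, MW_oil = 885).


Molar ratio = n_MeOH / n_oil = (MeOH/32) / (oil/885) = (MeOH * 885) / (32 * oil)
= (46.64 * 885) / (32 * 271.45)
= 4.7518

4.7518


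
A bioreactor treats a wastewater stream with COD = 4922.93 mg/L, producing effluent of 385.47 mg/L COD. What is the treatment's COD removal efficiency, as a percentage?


eta = (COD_in - COD_out) / COD_in * 100
= (4922.93 - 385.47) / 4922.93 * 100
= 92.1699%

92.1699%


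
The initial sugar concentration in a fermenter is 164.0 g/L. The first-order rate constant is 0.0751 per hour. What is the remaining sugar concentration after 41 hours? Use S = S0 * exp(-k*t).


S = S0 * exp(-k * t)
S = 164.0 * exp(-0.0751 * 41)
S = 7.5441 g/L

7.5441 g/L


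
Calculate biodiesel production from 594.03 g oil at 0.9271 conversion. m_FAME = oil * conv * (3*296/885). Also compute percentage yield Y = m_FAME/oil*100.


m_FAME = oil * conv * (3 * 296 / 885) = oil * conv * (888/885)
= 594.03 * 0.9271 * 888 / 885
= 552.5921 g
Y = m_FAME / oil * 100 = conv * (888/885) * 100
= 0.9271 * 888 / 885 * 100
= 93.02%

552.5921 g FAME; Y = 93.02%


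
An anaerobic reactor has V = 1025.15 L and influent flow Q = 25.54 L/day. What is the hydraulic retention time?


HRT = V / Q
= 1025.15 / 25.54
= 40.1390 days

40.1390 days


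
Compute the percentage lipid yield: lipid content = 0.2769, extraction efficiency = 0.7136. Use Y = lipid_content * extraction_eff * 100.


Y = lipid_content * extraction_eff * 100
= 0.2769 * 0.7136 * 100
= 19.7596%

19.7596%


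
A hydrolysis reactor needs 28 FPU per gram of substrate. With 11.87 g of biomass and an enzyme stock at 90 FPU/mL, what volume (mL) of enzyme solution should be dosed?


V = dosage * m_sub / activity
V = 28 * 11.87 / 90
V = 3.6929 mL

3.6929 mL


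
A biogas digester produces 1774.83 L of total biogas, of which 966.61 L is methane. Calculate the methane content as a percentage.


CH4% = V_CH4 / V_total * 100
= 966.61 / 1774.83 * 100
= 54.4621%

54.4621%


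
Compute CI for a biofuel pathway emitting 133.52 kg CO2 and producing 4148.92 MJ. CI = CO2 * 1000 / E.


CI = CO2 * 1000 / E
= 133.52 * 1000 / 4148.92
= 32.1819 g CO2/MJ

32.1819 g CO2/MJ


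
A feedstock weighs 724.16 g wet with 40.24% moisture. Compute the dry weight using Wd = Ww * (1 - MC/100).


Wd = Ww * (1 - MC/100)
= 724.16 * (1 - 40.24/100)
= 432.7580 g

432.7580 g


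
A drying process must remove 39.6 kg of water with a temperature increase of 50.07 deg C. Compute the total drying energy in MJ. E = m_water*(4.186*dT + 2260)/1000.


E = m_water * (4.186 * dT + 2260) / 1000
= 39.6 * (4.186 * 50.07 + 2260) / 1000
= 97.7959 MJ

97.7959 MJ


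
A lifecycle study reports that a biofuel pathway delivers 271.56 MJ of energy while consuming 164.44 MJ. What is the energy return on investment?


EROI = E_out / E_in
= 271.56 / 164.44
= 1.6514

1.6514


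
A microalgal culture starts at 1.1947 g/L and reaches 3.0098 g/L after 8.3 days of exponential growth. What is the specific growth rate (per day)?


mu = ln(X2/X1) / dt
= ln(3.0098/1.1947) / 8.3
= 0.1113 per day

0.1113 per day


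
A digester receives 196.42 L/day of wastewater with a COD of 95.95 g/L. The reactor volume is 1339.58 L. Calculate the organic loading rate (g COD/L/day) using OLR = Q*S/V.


OLR = Q * S / V
= 196.42 * 95.95 / 1339.58
= 14.0690 g/L/day

14.0690 g/L/day


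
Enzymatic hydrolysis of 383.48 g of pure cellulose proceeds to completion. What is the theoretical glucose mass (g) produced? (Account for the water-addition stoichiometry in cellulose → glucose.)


glucose = cellulose * 180/162
= 383.48 * 180/162
= 426.0889 g

426.0889 g


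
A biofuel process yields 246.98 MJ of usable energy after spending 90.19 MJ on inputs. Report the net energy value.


NEV = E_out - E_in
= 246.98 - 90.19
= 156.7900 MJ

156.7900 MJ


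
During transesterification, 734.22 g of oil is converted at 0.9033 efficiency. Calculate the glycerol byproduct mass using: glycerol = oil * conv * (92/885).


glycerol = oil * conv * (92/885)
= 734.22 * 0.9033 * 92 / 885
= 68.9450 g

68.9450 g


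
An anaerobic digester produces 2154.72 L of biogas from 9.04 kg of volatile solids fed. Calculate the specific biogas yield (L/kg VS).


Y = V / VS
= 2154.72 / 9.04
= 238.3540 L/kg VS

238.3540 L/kg VS


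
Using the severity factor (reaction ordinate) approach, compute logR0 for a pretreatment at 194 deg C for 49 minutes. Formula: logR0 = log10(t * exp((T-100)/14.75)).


logR0 = log10(t * exp((T - 100) / 14.75))
= log10(49 * exp((194 - 100) / 14.75))
= 4.4579

4.4579


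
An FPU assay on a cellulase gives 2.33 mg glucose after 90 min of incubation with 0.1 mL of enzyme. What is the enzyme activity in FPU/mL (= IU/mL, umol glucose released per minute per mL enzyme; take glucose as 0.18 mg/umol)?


Activity = glucose_mg / (0.18 mg/umol * V_mL * t_min)
= 2.33 / (0.18 * 0.1 * 90)
= 1.4383 FPU/mL

1.4383 FPU/mL


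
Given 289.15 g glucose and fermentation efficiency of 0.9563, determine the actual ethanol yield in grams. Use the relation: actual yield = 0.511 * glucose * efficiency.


Actual ethanol: m = 0.511 * 289.15 * 0.9563
m = 141.2987 g

141.2987 g


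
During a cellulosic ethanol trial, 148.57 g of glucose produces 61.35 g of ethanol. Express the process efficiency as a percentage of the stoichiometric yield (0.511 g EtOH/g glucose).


Fermentation efficiency = (actual / (0.511 * glucose)) * 100
= (61.35 / (0.511 * 148.57)) * 100
= 80.8095%

80.8095%


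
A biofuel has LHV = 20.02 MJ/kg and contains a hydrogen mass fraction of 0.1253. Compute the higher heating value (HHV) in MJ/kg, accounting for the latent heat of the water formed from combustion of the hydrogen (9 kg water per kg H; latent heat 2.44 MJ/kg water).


HHV = LHV + H_frac * 9 * 2.44
= 20.02 + 0.1253 * 9 * 2.44
= 22.7716 MJ/kg

22.7716 MJ/kg


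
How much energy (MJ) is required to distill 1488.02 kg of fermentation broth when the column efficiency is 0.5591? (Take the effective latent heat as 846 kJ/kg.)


E = m * 846 / (eta * 1000)
= 1488.02 * 846 / (0.5591 * 1000)
= 2251.5917 MJ

2251.5917 MJ


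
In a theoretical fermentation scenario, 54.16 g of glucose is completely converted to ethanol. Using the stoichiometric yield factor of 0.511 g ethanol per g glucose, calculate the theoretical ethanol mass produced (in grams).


Theoretical ethanol yield: m_EtOH = 0.511 * m_glucose
m_EtOH = 0.511 * 54.16 = 27.6758 g

27.6758 g


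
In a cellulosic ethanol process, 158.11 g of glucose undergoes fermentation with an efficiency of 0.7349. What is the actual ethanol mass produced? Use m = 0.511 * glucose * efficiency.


Actual ethanol: m = 0.511 * 158.11 * 0.7349
m = 59.3757 g

59.3757 g


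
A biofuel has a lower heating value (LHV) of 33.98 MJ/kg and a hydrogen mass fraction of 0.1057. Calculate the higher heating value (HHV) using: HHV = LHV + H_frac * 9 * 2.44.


HHV = LHV + H_frac * 9 * 2.44
= 33.98 + 0.1057 * 9 * 2.44
= 36.3012 MJ/kg

36.3012 MJ/kg


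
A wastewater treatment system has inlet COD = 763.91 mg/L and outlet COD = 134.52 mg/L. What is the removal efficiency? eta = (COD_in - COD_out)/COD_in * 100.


eta = (COD_in - COD_out) / COD_in * 100
= (763.91 - 134.52) / 763.91 * 100
= 82.3906%

82.3906%


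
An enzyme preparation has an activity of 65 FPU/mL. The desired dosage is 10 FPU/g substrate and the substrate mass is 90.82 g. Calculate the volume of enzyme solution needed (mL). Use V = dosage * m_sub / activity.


V = dosage * m_sub / activity
V = 10 * 90.82 / 65
V = 13.9723 mL

13.9723 mL


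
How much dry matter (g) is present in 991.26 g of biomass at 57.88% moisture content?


Wd = Ww * (1 - MC/100)
= 991.26 * (1 - 57.88/100)
= 417.5187 g

417.5187 g


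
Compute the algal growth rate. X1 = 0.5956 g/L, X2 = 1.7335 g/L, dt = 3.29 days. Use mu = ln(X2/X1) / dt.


mu = ln(X2/X1) / dt
= ln(1.7335/0.5956) / 3.29
= 0.3247 per day

0.3247 per day


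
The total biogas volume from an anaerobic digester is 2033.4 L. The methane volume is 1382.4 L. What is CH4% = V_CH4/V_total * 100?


CH4% = V_CH4 / V_total * 100
= 1382.4 / 2033.4 * 100
= 67.9847%

67.9847%


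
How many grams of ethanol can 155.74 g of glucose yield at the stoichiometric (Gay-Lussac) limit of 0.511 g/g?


Theoretical ethanol yield: m_EtOH = 0.511 * m_glucose
m_EtOH = 0.511 * 155.74 = 79.5831 g

79.5831 g


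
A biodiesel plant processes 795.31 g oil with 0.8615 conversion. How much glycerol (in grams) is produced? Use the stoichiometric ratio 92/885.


glycerol = oil * conv * (92/885)
= 795.31 * 0.8615 * 92 / 885
= 71.2256 g

71.2256 g


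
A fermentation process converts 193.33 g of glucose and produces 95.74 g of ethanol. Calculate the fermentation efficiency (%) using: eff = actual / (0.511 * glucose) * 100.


Fermentation efficiency = (actual / (0.511 * glucose)) * 100
= (95.74 / (0.511 * 193.33)) * 100
= 96.9110%

96.9110%


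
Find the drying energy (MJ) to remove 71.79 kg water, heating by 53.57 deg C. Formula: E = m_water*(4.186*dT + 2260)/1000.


E = m_water * (4.186 * dT + 2260) / 1000
= 71.79 * (4.186 * 53.57 + 2260) / 1000
= 178.3439 MJ

178.3439 MJ


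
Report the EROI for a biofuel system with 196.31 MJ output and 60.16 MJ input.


EROI = E_out / E_in
= 196.31 / 60.16
= 3.2631

3.2631


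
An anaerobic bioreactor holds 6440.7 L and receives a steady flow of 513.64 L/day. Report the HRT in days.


HRT = V / Q
= 6440.7 / 513.64
= 12.5393 days

12.5393 days


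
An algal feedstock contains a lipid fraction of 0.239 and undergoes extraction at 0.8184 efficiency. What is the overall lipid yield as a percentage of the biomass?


Y = lipid_content * extraction_eff * 100
= 0.239 * 0.8184 * 100
= 19.5598%

19.5598%


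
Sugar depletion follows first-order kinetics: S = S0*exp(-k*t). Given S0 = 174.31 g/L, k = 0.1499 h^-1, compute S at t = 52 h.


S = S0 * exp(-k * t)
S = 174.31 * exp(-0.1499 * 52)
S = 0.0718 g/L

0.0718 g/L


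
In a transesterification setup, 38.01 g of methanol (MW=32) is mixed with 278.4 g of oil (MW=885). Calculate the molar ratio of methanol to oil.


Molar ratio = n_MeOH / n_oil = (MeOH/32) / (oil/885) = (MeOH * 885) / (32 * oil)
= (38.01 * 885) / (32 * 278.4)
= 3.7759

3.7759


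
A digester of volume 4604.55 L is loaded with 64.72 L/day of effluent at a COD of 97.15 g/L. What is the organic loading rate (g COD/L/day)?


OLR = Q * S / V
= 64.72 * 97.15 / 4604.55
= 1.3655 g/L/day

1.3655 g/L/day


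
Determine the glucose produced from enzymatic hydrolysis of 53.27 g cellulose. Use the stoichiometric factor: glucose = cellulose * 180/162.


glucose = cellulose * 180/162
= 53.27 * 180/162
= 59.1889 g

59.1889 g


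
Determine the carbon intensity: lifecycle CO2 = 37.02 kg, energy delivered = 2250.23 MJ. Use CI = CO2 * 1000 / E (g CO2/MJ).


CI = CO2 * 1000 / E
= 37.02 * 1000 / 2250.23
= 16.4517 g CO2/MJ

16.4517 g CO2/MJ


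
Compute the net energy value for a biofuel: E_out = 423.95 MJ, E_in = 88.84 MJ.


NEV = E_out - E_in
= 423.95 - 88.84
= 335.1100 MJ

335.1100 MJ


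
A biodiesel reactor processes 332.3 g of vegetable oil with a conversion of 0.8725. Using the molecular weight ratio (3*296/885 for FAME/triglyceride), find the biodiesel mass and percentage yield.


m_FAME = oil * conv * (3 * 296 / 885) = oil * conv * (888/885)
= 332.3 * 0.8725 * 888 / 885
= 290.9146 g
Y = m_FAME / oil * 100 = conv * (888/885) * 100
= 0.8725 * 888 / 885 * 100
= 87.55%

290.9146 g FAME; Y = 87.55%


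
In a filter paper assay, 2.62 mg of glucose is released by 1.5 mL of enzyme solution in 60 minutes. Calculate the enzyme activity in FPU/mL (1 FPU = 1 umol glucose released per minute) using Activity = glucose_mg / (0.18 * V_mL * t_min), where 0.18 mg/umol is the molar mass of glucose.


Activity = glucose_mg / (0.18 mg/umol * V_mL * t_min)
= 2.62 / (0.18 * 1.5 * 60)
= 0.1617 FPU/mL

0.1617 FPU/mL


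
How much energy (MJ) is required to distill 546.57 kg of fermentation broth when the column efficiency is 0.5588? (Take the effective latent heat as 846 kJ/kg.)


E = m * 846 / (eta * 1000)
= 546.57 * 846 / (0.5588 * 1000)
= 827.4843 MJ

827.4843 MJ


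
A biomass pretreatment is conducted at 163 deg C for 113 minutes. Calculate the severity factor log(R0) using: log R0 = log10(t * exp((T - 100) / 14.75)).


logR0 = log10(t * exp((T - 100) / 14.75))
= log10(113 * exp((163 - 100) / 14.75))
= 3.9080

3.9080


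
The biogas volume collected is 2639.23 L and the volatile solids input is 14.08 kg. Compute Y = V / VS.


Y = V / VS
= 2639.23 / 14.08
= 187.4453 L/kg VS

187.4453 L/kg VS


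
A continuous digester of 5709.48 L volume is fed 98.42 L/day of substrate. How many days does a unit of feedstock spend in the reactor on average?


HRT = V / Q
= 5709.48 / 98.42
= 58.0114 days

58.0114 days


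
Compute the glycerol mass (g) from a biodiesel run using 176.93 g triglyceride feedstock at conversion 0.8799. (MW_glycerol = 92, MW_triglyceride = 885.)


glycerol = oil * conv * (92/885)
= 176.93 * 0.8799 * 92 / 885
= 16.1838 g

16.1838 g


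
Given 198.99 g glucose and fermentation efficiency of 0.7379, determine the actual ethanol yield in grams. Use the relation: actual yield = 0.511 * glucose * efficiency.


Actual ethanol: m = 0.511 * 198.99 * 0.7379
m = 75.0325 g

75.0325 g


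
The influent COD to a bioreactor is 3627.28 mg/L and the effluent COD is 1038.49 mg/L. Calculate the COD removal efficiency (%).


eta = (COD_in - COD_out) / COD_in * 100
= (3627.28 - 1038.49) / 3627.28 * 100
= 71.3700%

71.3700%


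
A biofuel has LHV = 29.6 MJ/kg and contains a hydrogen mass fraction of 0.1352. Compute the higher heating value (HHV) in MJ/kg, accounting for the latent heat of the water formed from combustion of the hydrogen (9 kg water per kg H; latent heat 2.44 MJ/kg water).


HHV = LHV + H_frac * 9 * 2.44
= 29.6 + 0.1352 * 9 * 2.44
= 32.5690 MJ/kg

32.5690 MJ/kg


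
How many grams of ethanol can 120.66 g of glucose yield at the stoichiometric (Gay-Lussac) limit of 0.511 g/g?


Theoretical ethanol yield: m_EtOH = 0.511 * m_glucose
m_EtOH = 0.511 * 120.66 = 61.6573 g

61.6573 g


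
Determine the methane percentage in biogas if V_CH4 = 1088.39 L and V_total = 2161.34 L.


CH4% = V_CH4 / V_total * 100
= 1088.39 / 2161.34 * 100
= 50.3572%

50.3572%


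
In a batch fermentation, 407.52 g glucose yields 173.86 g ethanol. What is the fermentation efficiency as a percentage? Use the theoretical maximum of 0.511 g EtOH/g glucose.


Fermentation efficiency = (actual / (0.511 * glucose)) * 100
= (173.86 / (0.511 * 407.52)) * 100
= 83.4891%

83.4891%


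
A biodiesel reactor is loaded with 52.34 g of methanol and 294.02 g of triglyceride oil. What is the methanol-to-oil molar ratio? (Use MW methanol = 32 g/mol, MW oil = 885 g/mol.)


Molar ratio = n_MeOH / n_oil = (MeOH/32) / (oil/885) = (MeOH * 885) / (32 * oil)
= (52.34 * 885) / (32 * 294.02)
= 4.9232

4.9232


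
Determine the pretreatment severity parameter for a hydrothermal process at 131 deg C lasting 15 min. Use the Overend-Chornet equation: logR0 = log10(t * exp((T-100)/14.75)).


logR0 = log10(t * exp((T - 100) / 14.75))
= log10(15 * exp((131 - 100) / 14.75))
= 2.0888

2.0888


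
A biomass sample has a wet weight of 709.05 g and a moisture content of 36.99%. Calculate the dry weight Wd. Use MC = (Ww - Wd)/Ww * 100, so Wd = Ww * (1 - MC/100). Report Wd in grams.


Wd = Ww * (1 - MC/100)
= 709.05 * (1 - 36.99/100)
= 446.7724 g

446.7724 g


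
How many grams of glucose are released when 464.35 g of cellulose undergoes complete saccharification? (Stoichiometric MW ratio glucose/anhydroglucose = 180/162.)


glucose = cellulose * 180/162
= 464.35 * 180/162
= 515.9444 g

515.9444 g


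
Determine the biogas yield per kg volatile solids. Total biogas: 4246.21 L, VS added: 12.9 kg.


Y = V / VS
= 4246.21 / 12.9
= 329.1636 L/kg VS

329.1636 L/kg VS


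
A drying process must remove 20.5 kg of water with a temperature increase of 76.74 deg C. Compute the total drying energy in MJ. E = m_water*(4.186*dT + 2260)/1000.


E = m_water * (4.186 * dT + 2260) / 1000
= 20.5 * (4.186 * 76.74 + 2260) / 1000
= 52.9153 MJ

52.9153 MJ


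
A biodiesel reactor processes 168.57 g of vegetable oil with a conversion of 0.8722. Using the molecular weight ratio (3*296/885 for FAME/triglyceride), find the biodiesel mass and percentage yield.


m_FAME = oil * conv * (3 * 296 / 885) = oil * conv * (888/885)
= 168.57 * 0.8722 * 888 / 885
= 147.5251 g
Y = m_FAME / oil * 100 = conv * (888/885) * 100
= 0.8722 * 888 / 885 * 100
= 87.52%

147.5251 g FAME; Y = 87.52%


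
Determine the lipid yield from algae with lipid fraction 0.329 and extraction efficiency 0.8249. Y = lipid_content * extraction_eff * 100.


Y = lipid_content * extraction_eff * 100
= 0.329 * 0.8249 * 100
= 27.1392%

27.1392%


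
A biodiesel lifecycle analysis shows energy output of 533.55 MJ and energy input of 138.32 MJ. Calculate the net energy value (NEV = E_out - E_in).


NEV = E_out - E_in
= 533.55 - 138.32
= 395.2300 MJ

395.2300 MJ


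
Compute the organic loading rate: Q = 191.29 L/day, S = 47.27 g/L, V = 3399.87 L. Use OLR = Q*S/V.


OLR = Q * S / V
= 191.29 * 47.27 / 3399.87
= 2.6596 g/L/day

2.6596 g/L/day


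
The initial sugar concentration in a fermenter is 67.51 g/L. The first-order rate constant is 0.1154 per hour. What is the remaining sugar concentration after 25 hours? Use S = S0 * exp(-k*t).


S = S0 * exp(-k * t)
S = 67.51 * exp(-0.1154 * 25)
S = 3.7708 g/L

3.7708 g/L


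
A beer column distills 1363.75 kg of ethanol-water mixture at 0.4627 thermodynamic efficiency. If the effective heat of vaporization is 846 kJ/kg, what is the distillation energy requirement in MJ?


E = m * 846 / (eta * 1000)
= 1363.75 * 846 / (0.4627 * 1000)
= 2493.4785 MJ

2493.4785 MJ


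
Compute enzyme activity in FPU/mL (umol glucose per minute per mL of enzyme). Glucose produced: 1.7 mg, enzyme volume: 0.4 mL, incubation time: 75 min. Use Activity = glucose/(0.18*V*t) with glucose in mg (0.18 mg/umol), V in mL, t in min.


Activity = glucose_mg / (0.18 mg/umol * V_mL * t_min)
= 1.7 / (0.18 * 0.4 * 75)
= 0.3148 FPU/mL

0.3148 FPU/mL


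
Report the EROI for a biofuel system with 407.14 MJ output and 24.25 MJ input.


EROI = E_out / E_in
= 407.14 / 24.25
= 16.7893

16.7893


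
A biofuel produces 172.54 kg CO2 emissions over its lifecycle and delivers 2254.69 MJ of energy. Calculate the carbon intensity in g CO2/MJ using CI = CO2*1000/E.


CI = CO2 * 1000 / E
= 172.54 * 1000 / 2254.69
= 76.5249 g CO2/MJ

76.5249 g CO2/MJ


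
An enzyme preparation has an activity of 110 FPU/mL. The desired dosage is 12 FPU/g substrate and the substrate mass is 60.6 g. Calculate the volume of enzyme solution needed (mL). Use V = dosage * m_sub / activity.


V = dosage * m_sub / activity
V = 12 * 60.6 / 110
V = 6.6109 mL

6.6109 mL


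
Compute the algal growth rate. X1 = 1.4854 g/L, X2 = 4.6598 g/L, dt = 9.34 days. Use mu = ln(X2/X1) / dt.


mu = ln(X2/X1) / dt
= ln(4.6598/1.4854) / 9.34
= 0.1224 per day

0.1224 per day


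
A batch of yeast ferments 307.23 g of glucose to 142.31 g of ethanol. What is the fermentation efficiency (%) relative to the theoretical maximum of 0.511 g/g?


Fermentation efficiency = (actual / (0.511 * glucose)) * 100
= (142.31 / (0.511 * 307.23)) * 100
= 90.6465%

90.6465%


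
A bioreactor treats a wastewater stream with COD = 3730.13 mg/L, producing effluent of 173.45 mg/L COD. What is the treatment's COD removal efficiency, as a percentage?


eta = (COD_in - COD_out) / COD_in * 100
= (3730.13 - 173.45) / 3730.13 * 100
= 95.3500%

95.3500%


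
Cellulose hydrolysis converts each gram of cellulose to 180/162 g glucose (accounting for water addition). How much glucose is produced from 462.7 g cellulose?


glucose = cellulose * 180/162
= 462.7 * 180/162
= 514.1111 g

514.1111 g


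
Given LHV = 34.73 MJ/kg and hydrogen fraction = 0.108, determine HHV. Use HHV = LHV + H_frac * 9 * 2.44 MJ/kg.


HHV = LHV + H_frac * 9 * 2.44
= 34.73 + 0.108 * 9 * 2.44
= 37.1017 MJ/kg

37.1017 MJ/kg


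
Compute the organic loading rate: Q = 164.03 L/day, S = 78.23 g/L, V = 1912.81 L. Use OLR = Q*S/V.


OLR = Q * S / V
= 164.03 * 78.23 / 1912.81
= 6.7085 g/L/day

6.7085 g/L/day


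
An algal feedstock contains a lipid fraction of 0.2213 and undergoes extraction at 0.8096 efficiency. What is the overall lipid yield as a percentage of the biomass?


Y = lipid_content * extraction_eff * 100
= 0.2213 * 0.8096 * 100
= 17.9164%

17.9164%


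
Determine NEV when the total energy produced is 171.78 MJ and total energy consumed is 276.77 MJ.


NEV = E_out - E_in
= 171.78 - 276.77
= -104.9900 MJ

-104.9900 MJ


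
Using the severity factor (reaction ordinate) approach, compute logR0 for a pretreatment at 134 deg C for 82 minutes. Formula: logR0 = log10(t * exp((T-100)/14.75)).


logR0 = log10(t * exp((T - 100) / 14.75))
= log10(82 * exp((134 - 100) / 14.75))
= 2.9149

2.9149


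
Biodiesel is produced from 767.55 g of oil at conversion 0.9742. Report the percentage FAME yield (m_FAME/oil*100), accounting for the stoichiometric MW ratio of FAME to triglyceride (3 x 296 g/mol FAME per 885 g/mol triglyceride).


m_FAME = oil * conv * (3 * 296 / 885) = oil * conv * (888/885)
= 767.55 * 0.9742 * 888 / 885
= 750.2819 g
Y = m_FAME / oil * 100 = conv * (888/885) * 100
= 0.9742 * 888 / 885 * 100
= 97.75%

97.75%


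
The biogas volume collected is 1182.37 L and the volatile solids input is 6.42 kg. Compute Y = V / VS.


Y = V / VS
= 1182.37 / 6.42
= 184.1698 L/kg VS

184.1698 L/kg VS


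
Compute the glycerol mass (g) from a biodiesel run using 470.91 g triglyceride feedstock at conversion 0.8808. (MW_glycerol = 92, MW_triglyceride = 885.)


glycerol = oil * conv * (92/885)
= 470.91 * 0.8808 * 92 / 885
= 43.1181 g

43.1181 g


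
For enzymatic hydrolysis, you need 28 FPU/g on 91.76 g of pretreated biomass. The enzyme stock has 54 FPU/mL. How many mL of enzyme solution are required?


V = dosage * m_sub / activity
V = 28 * 91.76 / 54
V = 47.5793 mL

47.5793 mL


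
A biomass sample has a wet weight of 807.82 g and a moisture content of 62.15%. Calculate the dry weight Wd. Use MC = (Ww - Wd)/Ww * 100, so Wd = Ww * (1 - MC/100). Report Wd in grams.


Wd = Ww * (1 - MC/100)
= 807.82 * (1 - 62.15/100)
= 305.7599 g

305.7599 g


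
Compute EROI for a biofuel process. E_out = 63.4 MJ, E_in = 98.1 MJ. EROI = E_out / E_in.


EROI = E_out / E_in
= 63.4 / 98.1
= 0.6463

0.6463


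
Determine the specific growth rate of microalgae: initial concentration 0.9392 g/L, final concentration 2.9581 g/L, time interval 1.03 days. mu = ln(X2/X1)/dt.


mu = ln(X2/X1) / dt
= ln(2.9581/0.9392) / 1.03
= 1.1139 per day

1.1139 per day


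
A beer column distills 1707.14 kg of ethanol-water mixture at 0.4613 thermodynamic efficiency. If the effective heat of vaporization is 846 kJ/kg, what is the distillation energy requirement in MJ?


E = m * 846 / (eta * 1000)
= 1707.14 * 846 / (0.4613 * 1000)
= 3130.8052 MJ

3130.8052 MJ


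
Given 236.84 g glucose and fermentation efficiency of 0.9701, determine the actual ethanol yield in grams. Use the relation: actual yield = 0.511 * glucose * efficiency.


Actual ethanol: m = 0.511 * 236.84 * 0.9701
m = 117.4066 g

117.4066 g


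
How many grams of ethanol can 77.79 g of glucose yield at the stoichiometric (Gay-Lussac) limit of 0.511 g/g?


Theoretical ethanol yield: m_EtOH = 0.511 * m_glucose
m_EtOH = 0.511 * 77.79 = 39.7507 g

39.7507 g


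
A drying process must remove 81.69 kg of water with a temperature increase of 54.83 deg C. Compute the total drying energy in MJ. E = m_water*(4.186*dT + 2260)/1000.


E = m_water * (4.186 * dT + 2260) / 1000
= 81.69 * (4.186 * 54.83 + 2260) / 1000
= 203.3688 MJ

203.3688 MJ


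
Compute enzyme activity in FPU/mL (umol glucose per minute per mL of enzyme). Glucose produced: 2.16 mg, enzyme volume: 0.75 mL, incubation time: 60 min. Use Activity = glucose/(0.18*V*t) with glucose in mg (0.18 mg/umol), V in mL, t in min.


Activity = glucose_mg / (0.18 mg/umol * V_mL * t_min)
= 2.16 / (0.18 * 0.75 * 60)
= 0.2667 FPU/mL

0.2667 FPU/mL


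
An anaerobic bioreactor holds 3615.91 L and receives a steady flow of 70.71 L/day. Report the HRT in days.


HRT = V / Q
= 3615.91 / 70.71
= 51.1372 days

51.1372 days


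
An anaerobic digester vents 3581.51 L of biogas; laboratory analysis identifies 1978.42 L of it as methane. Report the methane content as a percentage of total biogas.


CH4% = V_CH4 / V_total * 100
= 1978.42 / 3581.51 * 100
= 55.2398%

55.2398%


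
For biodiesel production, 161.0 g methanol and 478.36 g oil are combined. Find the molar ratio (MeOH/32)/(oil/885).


Molar ratio = n_MeOH / n_oil = (MeOH/32) / (oil/885) = (MeOH * 885) / (32 * oil)
= (161.0 * 885) / (32 * 478.36)
= 9.3082

9.3082


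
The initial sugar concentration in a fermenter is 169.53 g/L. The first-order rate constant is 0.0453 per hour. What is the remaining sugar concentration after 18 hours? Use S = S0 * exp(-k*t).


S = S0 * exp(-k * t)
S = 169.53 * exp(-0.0453 * 18)
S = 75.0106 g/L

75.0106 g/L


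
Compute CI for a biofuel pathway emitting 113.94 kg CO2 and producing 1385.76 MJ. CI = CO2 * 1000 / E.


CI = CO2 * 1000 / E
= 113.94 * 1000 / 1385.76
= 82.2220 g CO2/MJ

82.2220 g CO2/MJ


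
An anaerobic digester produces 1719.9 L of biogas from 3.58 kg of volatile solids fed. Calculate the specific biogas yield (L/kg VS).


Y = V / VS
= 1719.9 / 3.58
= 480.4190 L/kg VS

480.4190 L/kg VS


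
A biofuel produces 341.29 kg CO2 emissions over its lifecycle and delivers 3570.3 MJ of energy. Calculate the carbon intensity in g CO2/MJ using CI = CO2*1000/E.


CI = CO2 * 1000 / E
= 341.29 * 1000 / 3570.3
= 95.5914 g CO2/MJ

95.5914 g CO2/MJ


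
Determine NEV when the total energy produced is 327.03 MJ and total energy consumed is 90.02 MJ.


NEV = E_out - E_in
= 327.03 - 90.02
= 237.0100 MJ

237.0100 MJ


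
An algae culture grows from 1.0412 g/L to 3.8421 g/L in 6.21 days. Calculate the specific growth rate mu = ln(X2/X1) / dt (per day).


mu = ln(X2/X1) / dt
= ln(3.8421/1.0412) / 6.21
= 0.2102 per day

0.2102 per day


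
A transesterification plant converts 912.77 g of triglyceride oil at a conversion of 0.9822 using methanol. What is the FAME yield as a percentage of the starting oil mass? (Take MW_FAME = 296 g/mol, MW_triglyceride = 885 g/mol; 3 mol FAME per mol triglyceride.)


m_FAME = oil * conv * (3 * 296 / 885) = oil * conv * (888/885)
= 912.77 * 0.9822 * 888 / 885
= 899.5618 g
Y = m_FAME / oil * 100 = conv * (888/885) * 100
= 0.9822 * 888 / 885 * 100
= 98.55%

98.55%
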